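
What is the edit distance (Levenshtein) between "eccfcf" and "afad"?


Computing edit distance: "eccfcf" -> "afad"
DP table:
           a    f    a    d
      0    1    2    3    4
  e   1    1    2    3    4
  c   2    2    2    3    4
  c   3    3    3    3    4
  f   4    4    3    4    4
  c   5    5    4    4    5
  f   6    6    5    5    5
Edit distance = dp[6][4] = 5

5


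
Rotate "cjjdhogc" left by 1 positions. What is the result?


Input: "cjjdhogc", rotate left by 1
First 1 characters: "c"
Remaining characters: "jjdhogc"
Concatenate remaining + first: "jjdhogc" + "c" = "jjdhogcc"

jjdhogcc


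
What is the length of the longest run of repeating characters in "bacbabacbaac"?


Input: "bacbabacbaac"
Scanning for longest run:
  Position 1 ('a'): new char, reset run to 1
  Position 2 ('c'): new char, reset run to 1
  Position 3 ('b'): new char, reset run to 1
  Position 4 ('a'): new char, reset run to 1
  Position 5 ('b'): new char, reset run to 1
  Position 6 ('a'): new char, reset run to 1
  Position 7 ('c'): new char, reset run to 1
  Position 8 ('b'): new char, reset run to 1
  Position 9 ('a'): new char, reset run to 1
  Position 10 ('a'): continues run of 'a', length=2
  Position 11 ('c'): new char, reset run to 1
Longest run: 'a' with length 2

2


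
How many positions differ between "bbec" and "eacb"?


Comparing "bbec" and "eacb" position by position:
  Position 0: 'b' vs 'e' => DIFFER
  Position 1: 'b' vs 'a' => DIFFER
  Position 2: 'e' vs 'c' => DIFFER
  Position 3: 'c' vs 'b' => DIFFER
Positions that differ: 4

4


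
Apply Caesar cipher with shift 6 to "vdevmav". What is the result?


Caesar cipher: shift "vdevmav" by 6
  'v' (pos 21) + 6 = pos 1 = 'b'
  'd' (pos 3) + 6 = pos 9 = 'j'
  'e' (pos 4) + 6 = pos 10 = 'k'
  'v' (pos 21) + 6 = pos 1 = 'b'
  'm' (pos 12) + 6 = pos 18 = 's'
  'a' (pos 0) + 6 = pos 6 = 'g'
  'v' (pos 21) + 6 = pos 1 = 'b'
Result: bjkbsgb

bjkbsgb


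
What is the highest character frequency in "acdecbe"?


Input: acdecbe
Character counts:
  'a': 1
  'b': 1
  'c': 2
  'd': 1
  'e': 2
Maximum frequency: 2

2


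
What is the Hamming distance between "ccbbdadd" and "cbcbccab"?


Comparing "ccbbdadd" and "cbcbccab" position by position:
  Position 0: 'c' vs 'c' => same
  Position 1: 'c' vs 'b' => differ
  Position 2: 'b' vs 'c' => differ
  Position 3: 'b' vs 'b' => same
  Position 4: 'd' vs 'c' => differ
  Position 5: 'a' vs 'c' => differ
  Position 6: 'd' vs 'a' => differ
  Position 7: 'd' vs 'b' => differ
Total differences (Hamming distance): 6

6


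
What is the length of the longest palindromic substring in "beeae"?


Input: "beeae"
Checking substrings for palindromes:
  [2:5] "eae" (len 3) => palindrome
  [1:3] "ee" (len 2) => palindrome
Longest palindromic substring: "eae" with length 3

3


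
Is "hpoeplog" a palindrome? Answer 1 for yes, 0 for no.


Input: hpoeplog
Reversed: golpeoph
  Compare pos 0 ('h') with pos 7 ('g'): MISMATCH
  Compare pos 1 ('p') with pos 6 ('o'): MISMATCH
  Compare pos 2 ('o') with pos 5 ('l'): MISMATCH
  Compare pos 3 ('e') with pos 4 ('p'): MISMATCH
Result: not a palindrome

0


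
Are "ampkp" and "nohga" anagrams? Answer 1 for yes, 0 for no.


Strings: "ampkp", "nohga"
Sorted first:  akmpp
Sorted second: aghno
Differ at position 1: 'k' vs 'g' => not anagrams

0


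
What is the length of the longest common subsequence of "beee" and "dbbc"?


LCS of "beee" and "dbbc"
DP table:
           d    b    b    c
      0    0    0    0    0
  b   0    0    1    1    1
  e   0    0    1    1    1
  e   0    0    1    1    1
  e   0    0    1    1    1
LCS length = dp[4][4] = 1

1


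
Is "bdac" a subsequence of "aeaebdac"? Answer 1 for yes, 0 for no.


Check if "bdac" is a subsequence of "aeaebdac"
Greedy scan:
  Position 0 ('a'): no match needed
  Position 1 ('e'): no match needed
  Position 2 ('a'): no match needed
  Position 3 ('e'): no match needed
  Position 4 ('b'): matches sub[0] = 'b'
  Position 5 ('d'): matches sub[1] = 'd'
  Position 6 ('a'): matches sub[2] = 'a'
  Position 7 ('c'): matches sub[3] = 'c'
All 4 characters matched => is a subsequence

1


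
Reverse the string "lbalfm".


Input: lbalfm
Reading characters right to left:
  Position 5: 'm'
  Position 4: 'f'
  Position 3: 'l'
  Position 2: 'a'
  Position 1: 'b'
  Position 0: 'l'
Reversed: mflabl

mflabl


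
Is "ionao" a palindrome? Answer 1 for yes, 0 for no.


Input: ionao
Reversed: oanoi
  Compare pos 0 ('i') with pos 4 ('o'): MISMATCH
  Compare pos 1 ('o') with pos 3 ('a'): MISMATCH
Result: not a palindrome

0


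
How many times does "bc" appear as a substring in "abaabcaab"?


Searching for "bc" in "abaabcaab"
Scanning each position:
  Position 0: "ab" => no
  Position 1: "ba" => no
  Position 2: "aa" => no
  Position 3: "ab" => no
  Position 4: "bc" => MATCH
  Position 5: "ca" => no
  Position 6: "aa" => no
  Position 7: "ab" => no
Total occurrences: 1

1


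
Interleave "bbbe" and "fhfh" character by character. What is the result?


Interleaving "bbbe" and "fhfh":
  Position 0: 'b' from first, 'f' from second => "bf"
  Position 1: 'b' from first, 'h' from second => "bh"
  Position 2: 'b' from first, 'f' from second => "bf"
  Position 3: 'e' from first, 'h' from second => "eh"
Result: bfbhbfeh

bfbhbfeh


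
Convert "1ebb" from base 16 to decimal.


Input: "1ebb" in base 16
Positional expansion:
  Digit '1' (value 1) x 16^3 = 4096
  Digit 'e' (value 14) x 16^2 = 3584
  Digit 'b' (value 11) x 16^1 = 176
  Digit 'b' (value 11) x 16^0 = 11
Sum = 7867

7867


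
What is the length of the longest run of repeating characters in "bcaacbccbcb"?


Input: "bcaacbccbcb"
Scanning for longest run:
  Position 1 ('c'): new char, reset run to 1
  Position 2 ('a'): new char, reset run to 1
  Position 3 ('a'): continues run of 'a', length=2
  Position 4 ('c'): new char, reset run to 1
  Position 5 ('b'): new char, reset run to 1
  Position 6 ('c'): new char, reset run to 1
  Position 7 ('c'): continues run of 'c', length=2
  Position 8 ('b'): new char, reset run to 1
  Position 9 ('c'): new char, reset run to 1
  Position 10 ('b'): new char, reset run to 1
Longest run: 'a' with length 2

2


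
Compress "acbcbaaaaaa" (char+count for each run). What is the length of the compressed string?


Input: acbcbaaaaaa
Runs:
  'a' x 1 => "a1"
  'c' x 1 => "c1"
  'b' x 1 => "b1"
  'c' x 1 => "c1"
  'b' x 1 => "b1"
  'a' x 6 => "a6"
Compressed: "a1c1b1c1b1a6"
Compressed length: 12

12


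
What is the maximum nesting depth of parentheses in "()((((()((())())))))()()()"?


Input: "()((((()((())())))))()()()"
Tracking depth:
  Position 0 '(': depth becomes 1
  Position 1 ')': depth becomes 0
  Position 2 '(': depth becomes 1
  Position 3 '(': depth becomes 2
  Position 4 '(': depth becomes 3
  Position 5 '(': depth becomes 4
  Position 6 '(': depth becomes 5
  Position 7 ')': depth becomes 4
  Position 8 '(': depth becomes 5
  Position 9 '(': depth becomes 6
  Position 10 '(': depth becomes 7
  Position 11 ')': depth becomes 6
  Position 12 ')': depth becomes 5
  Position 13 '(': depth becomes 6
  Position 14 ')': depth becomes 5
  Position 15 ')': depth becomes 4
  Position 16 ')': depth becomes 3
  Position 17 ')': depth becomes 2
  Position 18 ')': depth becomes 1
  Position 19 ')': depth becomes 0
  Position 20 '(': depth becomes 1
  Position 21 ')': depth becomes 0
  Position 22 '(': depth becomes 1
  Position 23 ')': depth becomes 0
  Position 24 '(': depth becomes 1
  Position 25 ')': depth becomes 0
Maximum depth reached: 7

7


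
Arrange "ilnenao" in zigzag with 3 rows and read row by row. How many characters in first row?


Zigzag "ilnenao" into 3 rows:
Placing characters:
  'i' => row 0
  'l' => row 1
  'n' => row 2
  'e' => row 1
  'n' => row 0
  'a' => row 1
  'o' => row 2
Rows:
  Row 0: "in"
  Row 1: "lea"
  Row 2: "no"
First row length: 2

2


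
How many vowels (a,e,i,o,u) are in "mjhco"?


Input: mjhco
Checking each character:
  'm' at position 0: consonant
  'j' at position 1: consonant
  'h' at position 2: consonant
  'c' at position 3: consonant
  'o' at position 4: vowel (running total: 1)
Total vowels: 1

1


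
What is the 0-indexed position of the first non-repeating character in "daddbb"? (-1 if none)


Input: daddbb
Character frequencies:
  'a': 1
  'b': 2
  'd': 3
Scanning left to right for freq == 1:
  Position 0 ('d'): freq=3, skip
  Position 1 ('a'): unique! => answer = 1

1


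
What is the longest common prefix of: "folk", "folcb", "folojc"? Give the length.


Words: folk, folcb, folojc
  Position 0: all 'f' => match
  Position 1: all 'o' => match
  Position 2: all 'l' => match
  Position 3: ('k', 'c', 'o') => mismatch, stop
LCP = "fol" (length 3)

3


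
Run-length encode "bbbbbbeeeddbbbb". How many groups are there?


Input: bbbbbbeeeddbbbb
Scanning for consecutive runs:
  Group 1: 'b' x 6 (positions 0-5)
  Group 2: 'e' x 3 (positions 6-8)
  Group 3: 'd' x 2 (positions 9-10)
  Group 4: 'b' x 4 (positions 11-14)
Total groups: 4

4


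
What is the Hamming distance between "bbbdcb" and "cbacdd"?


Comparing "bbbdcb" and "cbacdd" position by position:
  Position 0: 'b' vs 'c' => differ
  Position 1: 'b' vs 'b' => same
  Position 2: 'b' vs 'a' => differ
  Position 3: 'd' vs 'c' => differ
  Position 4: 'c' vs 'd' => differ
  Position 5: 'b' vs 'd' => differ
Total differences (Hamming distance): 5

5


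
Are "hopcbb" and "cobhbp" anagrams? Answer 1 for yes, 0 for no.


Strings: "hopcbb", "cobhbp"
Sorted first:  bbchop
Sorted second: bbchop
Sorted forms match => anagrams

1


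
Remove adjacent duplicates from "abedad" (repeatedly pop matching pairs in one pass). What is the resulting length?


Input: abedad
Stack-based adjacent duplicate removal:
  Read 'a': push. Stack: a
  Read 'b': push. Stack: ab
  Read 'e': push. Stack: abe
  Read 'd': push. Stack: abed
  Read 'a': push. Stack: abeda
  Read 'd': push. Stack: abedad
Final stack: "abedad" (length 6)

6


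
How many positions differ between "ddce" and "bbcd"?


Comparing "ddce" and "bbcd" position by position:
  Position 0: 'd' vs 'b' => DIFFER
  Position 1: 'd' vs 'b' => DIFFER
  Position 2: 'c' vs 'c' => same
  Position 3: 'e' vs 'd' => DIFFER
Positions that differ: 3

3


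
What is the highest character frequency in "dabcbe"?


Input: dabcbe
Character counts:
  'a': 1
  'b': 2
  'c': 1
  'd': 1
  'e': 1
Maximum frequency: 2

2


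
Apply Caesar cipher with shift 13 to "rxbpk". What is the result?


Caesar cipher: shift "rxbpk" by 13
  'r' (pos 17) + 13 = pos 4 = 'e'
  'x' (pos 23) + 13 = pos 10 = 'k'
  'b' (pos 1) + 13 = pos 14 = 'o'
  'p' (pos 15) + 13 = pos 2 = 'c'
  'k' (pos 10) + 13 = pos 23 = 'x'
Result: ekocx

ekocx


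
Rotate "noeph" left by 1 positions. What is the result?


Input: "noeph", rotate left by 1
First 1 characters: "n"
Remaining characters: "oeph"
Concatenate remaining + first: "oeph" + "n" = "oephn"

oephn


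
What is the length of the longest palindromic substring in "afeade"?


Input: "afeade"
Checking substrings for palindromes:
  No multi-char palindromic substrings found
Longest palindromic substring: "a" with length 1

1


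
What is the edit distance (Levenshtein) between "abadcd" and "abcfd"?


Computing edit distance: "abadcd" -> "abcfd"
DP table:
           a    b    c    f    d
      0    1    2    3    4    5
  a   1    0    1    2    3    4
  b   2    1    0    1    2    3
  a   3    2    1    1    2    3
  d   4    3    2    2    2    2
  c   5    4    3    2    3    3
  d   6    5    4    3    3    3
Edit distance = dp[6][5] = 3

3


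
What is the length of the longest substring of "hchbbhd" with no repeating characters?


Input: "hchbbhd"
Sliding window (track last position of each char):
  Position 0 ('h'): window [0,0] length 1 -- new best
  Position 1 ('c'): window [0,1] length 2 -- new best
  Position 2 ('h'): repeat (last at 0), move window start to 1
  Position 2 ('h'): window [1,2] length 2
  Position 3 ('b'): window [1,3] length 3 -- new best
  Position 4 ('b'): repeat (last at 3), move window start to 4
  Position 4 ('b'): window [4,4] length 1
  Position 5 ('h'): window [4,5] length 2
  Position 6 ('d'): window [4,6] length 3
Longest substring with no repeats: "chb" with length 3

3


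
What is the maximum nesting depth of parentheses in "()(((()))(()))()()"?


Input: "()(((()))(()))()()"
Tracking depth:
  Position 0 '(': depth becomes 1
  Position 1 ')': depth becomes 0
  Position 2 '(': depth becomes 1
  Position 3 '(': depth becomes 2
  Position 4 '(': depth becomes 3
  Position 5 '(': depth becomes 4
  Position 6 ')': depth becomes 3
  Position 7 ')': depth becomes 2
  Position 8 ')': depth becomes 1
  Position 9 '(': depth becomes 2
  Position 10 '(': depth becomes 3
  Position 11 ')': depth becomes 2
  Position 12 ')': depth becomes 1
  Position 13 ')': depth becomes 0
  Position 14 '(': depth becomes 1
  Position 15 ')': depth becomes 0
  Position 16 '(': depth becomes 1
  Position 17 ')': depth becomes 0
Maximum depth reached: 4

4


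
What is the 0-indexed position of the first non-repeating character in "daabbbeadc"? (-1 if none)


Input: daabbbeadc
Character frequencies:
  'a': 3
  'b': 3
  'c': 1
  'd': 2
  'e': 1
Scanning left to right for freq == 1:
  Position 0 ('d'): freq=2, skip
  Position 1 ('a'): freq=3, skip
  Position 2 ('a'): freq=3, skip
  Position 3 ('b'): freq=3, skip
  Position 4 ('b'): freq=3, skip
  Position 5 ('b'): freq=3, skip
  Position 6 ('e'): unique! => answer = 6

6


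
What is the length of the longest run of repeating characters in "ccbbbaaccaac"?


Input: "ccbbbaaccaac"
Scanning for longest run:
  Position 1 ('c'): continues run of 'c', length=2
  Position 2 ('b'): new char, reset run to 1
  Position 3 ('b'): continues run of 'b', length=2
  Position 4 ('b'): continues run of 'b', length=3
  Position 5 ('a'): new char, reset run to 1
  Position 6 ('a'): continues run of 'a', length=2
  Position 7 ('c'): new char, reset run to 1
  Position 8 ('c'): continues run of 'c', length=2
  Position 9 ('a'): new char, reset run to 1
  Position 10 ('a'): continues run of 'a', length=2
  Position 11 ('c'): new char, reset run to 1
Longest run: 'b' with length 3

3


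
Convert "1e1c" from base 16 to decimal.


Input: "1e1c" in base 16
Positional expansion:
  Digit '1' (value 1) x 16^3 = 4096
  Digit 'e' (value 14) x 16^2 = 3584
  Digit '1' (value 1) x 16^1 = 16
  Digit 'c' (value 12) x 16^0 = 12
Sum = 7708

7708


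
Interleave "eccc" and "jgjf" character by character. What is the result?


Interleaving "eccc" and "jgjf":
  Position 0: 'e' from first, 'j' from second => "ej"
  Position 1: 'c' from first, 'g' from second => "cg"
  Position 2: 'c' from first, 'j' from second => "cj"
  Position 3: 'c' from first, 'f' from second => "cf"
Result: ejcgcjcf

ejcgcjcf


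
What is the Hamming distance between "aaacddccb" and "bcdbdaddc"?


Comparing "aaacddccb" and "bcdbdaddc" position by position:
  Position 0: 'a' vs 'b' => differ
  Position 1: 'a' vs 'c' => differ
  Position 2: 'a' vs 'd' => differ
  Position 3: 'c' vs 'b' => differ
  Position 4: 'd' vs 'd' => same
  Position 5: 'd' vs 'a' => differ
  Position 6: 'c' vs 'd' => differ
  Position 7: 'c' vs 'd' => differ
  Position 8: 'b' vs 'c' => differ
Total differences (Hamming distance): 8

8


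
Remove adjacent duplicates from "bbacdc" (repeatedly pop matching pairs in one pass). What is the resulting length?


Input: bbacdc
Stack-based adjacent duplicate removal:
  Read 'b': push. Stack: b
  Read 'b': matches stack top 'b' => pop. Stack: (empty)
  Read 'a': push. Stack: a
  Read 'c': push. Stack: ac
  Read 'd': push. Stack: acd
  Read 'c': push. Stack: acdc
Final stack: "acdc" (length 4)

4


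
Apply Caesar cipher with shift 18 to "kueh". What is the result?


Caesar cipher: shift "kueh" by 18
  'k' (pos 10) + 18 = pos 2 = 'c'
  'u' (pos 20) + 18 = pos 12 = 'm'
  'e' (pos 4) + 18 = pos 22 = 'w'
  'h' (pos 7) + 18 = pos 25 = 'z'
Result: cmwz

cmwz


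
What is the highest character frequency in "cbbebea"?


Input: cbbebea
Character counts:
  'a': 1
  'b': 3
  'c': 1
  'e': 2
Maximum frequency: 3

3


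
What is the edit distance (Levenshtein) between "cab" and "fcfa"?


Computing edit distance: "cab" -> "fcfa"
DP table:
           f    c    f    a
      0    1    2    3    4
  c   1    1    1    2    3
  a   2    2    2    2    2
  b   3    3    3    3    3
Edit distance = dp[3][4] = 3

3


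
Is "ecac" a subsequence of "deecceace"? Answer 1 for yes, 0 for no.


Check if "ecac" is a subsequence of "deecceace"
Greedy scan:
  Position 0 ('d'): no match needed
  Position 1 ('e'): matches sub[0] = 'e'
  Position 2 ('e'): no match needed
  Position 3 ('c'): matches sub[1] = 'c'
  Position 4 ('c'): no match needed
  Position 5 ('e'): no match needed
  Position 6 ('a'): matches sub[2] = 'a'
  Position 7 ('c'): matches sub[3] = 'c'
  Position 8 ('e'): no match needed
All 4 characters matched => is a subsequence

1


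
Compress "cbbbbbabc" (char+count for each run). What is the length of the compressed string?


Input: cbbbbbabc
Runs:
  'c' x 1 => "c1"
  'b' x 5 => "b5"
  'a' x 1 => "a1"
  'b' x 1 => "b1"
  'c' x 1 => "c1"
Compressed: "c1b5a1b1c1"
Compressed length: 10

10


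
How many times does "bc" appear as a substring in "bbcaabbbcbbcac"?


Searching for "bc" in "bbcaabbbcbbcac"
Scanning each position:
  Position 0: "bb" => no
  Position 1: "bc" => MATCH
  Position 2: "ca" => no
  Position 3: "aa" => no
  Position 4: "ab" => no
  Position 5: "bb" => no
  Position 6: "bb" => no
  Position 7: "bc" => MATCH
  Position 8: "cb" => no
  Position 9: "bb" => no
  Position 10: "bc" => MATCH
  Position 11: "ca" => no
  Position 12: "ac" => no
Total occurrences: 3

3


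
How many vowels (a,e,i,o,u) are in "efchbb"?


Input: efchbb
Checking each character:
  'e' at position 0: vowel (running total: 1)
  'f' at position 1: consonant
  'c' at position 2: consonant
  'h' at position 3: consonant
  'b' at position 4: consonant
  'b' at position 5: consonant
Total vowels: 1

1


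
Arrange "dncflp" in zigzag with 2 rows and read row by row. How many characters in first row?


Zigzag "dncflp" into 2 rows:
Placing characters:
  'd' => row 0
  'n' => row 1
  'c' => row 0
  'f' => row 1
  'l' => row 0
  'p' => row 1
Rows:
  Row 0: "dcl"
  Row 1: "nfp"
First row length: 3

3


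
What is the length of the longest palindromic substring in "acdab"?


Input: "acdab"
Checking substrings for palindromes:
  No multi-char palindromic substrings found
Longest palindromic substring: "a" with length 1

1


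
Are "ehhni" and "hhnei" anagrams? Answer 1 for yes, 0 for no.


Strings: "ehhni", "hhnei"
Sorted first:  ehhin
Sorted second: ehhin
Sorted forms match => anagrams

1


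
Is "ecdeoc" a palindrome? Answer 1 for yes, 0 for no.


Input: ecdeoc
Reversed: coedce
  Compare pos 0 ('e') with pos 5 ('c'): MISMATCH
  Compare pos 1 ('c') with pos 4 ('o'): MISMATCH
  Compare pos 2 ('d') with pos 3 ('e'): MISMATCH
Result: not a palindrome

0


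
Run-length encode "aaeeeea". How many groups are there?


Input: aaeeeea
Scanning for consecutive runs:
  Group 1: 'a' x 2 (positions 0-1)
  Group 2: 'e' x 4 (positions 2-5)
  Group 3: 'a' x 1 (positions 6-6)
Total groups: 3

3


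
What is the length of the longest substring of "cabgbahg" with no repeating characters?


Input: "cabgbahg"
Sliding window (track last position of each char):
  Position 0 ('c'): window [0,0] length 1 -- new best
  Position 1 ('a'): window [0,1] length 2 -- new best
  Position 2 ('b'): window [0,2] length 3 -- new best
  Position 3 ('g'): window [0,3] length 4 -- new best
  Position 4 ('b'): repeat (last at 2), move window start to 3
  Position 4 ('b'): window [3,4] length 2
  Position 5 ('a'): window [3,5] length 3
  Position 6 ('h'): window [3,6] length 4
  Position 7 ('g'): repeat (last at 3), move window start to 4
  Position 7 ('g'): window [4,7] length 4
Longest substring with no repeats: "cabg" with length 4

4


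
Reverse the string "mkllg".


Input: mkllg
Reading characters right to left:
  Position 4: 'g'
  Position 3: 'l'
  Position 2: 'l'
  Position 1: 'k'
  Position 0: 'm'
Reversed: gllkm

gllkm


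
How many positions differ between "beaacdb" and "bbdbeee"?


Comparing "beaacdb" and "bbdbeee" position by position:
  Position 0: 'b' vs 'b' => same
  Position 1: 'e' vs 'b' => DIFFER
  Position 2: 'a' vs 'd' => DIFFER
  Position 3: 'a' vs 'b' => DIFFER
  Position 4: 'c' vs 'e' => DIFFER
  Position 5: 'd' vs 'e' => DIFFER
  Position 6: 'b' vs 'e' => DIFFER
Positions that differ: 6

6


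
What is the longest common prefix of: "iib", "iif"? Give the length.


Words: iib, iif
  Position 0: all 'i' => match
  Position 1: all 'i' => match
  Position 2: ('b', 'f') => mismatch, stop
LCP = "ii" (length 2)

2


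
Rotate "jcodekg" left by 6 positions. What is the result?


Input: "jcodekg", rotate left by 6
First 6 characters: "jcodek"
Remaining characters: "g"
Concatenate remaining + first: "g" + "jcodek" = "gjcodek"

gjcodek


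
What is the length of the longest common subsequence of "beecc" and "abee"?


LCS of "beecc" and "abee"
DP table:
           a    b    e    e
      0    0    0    0    0
  b   0    0    1    1    1
  e   0    0    1    2    2
  e   0    0    1    2    3
  c   0    0    1    2    3
  c   0    0    1    2    3
LCS length = dp[5][4] = 3

3


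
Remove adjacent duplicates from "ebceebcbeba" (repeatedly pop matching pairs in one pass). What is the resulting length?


Input: ebceebcbeba
Stack-based adjacent duplicate removal:
  Read 'e': push. Stack: e
  Read 'b': push. Stack: eb
  Read 'c': push. Stack: ebc
  Read 'e': push. Stack: ebce
  Read 'e': matches stack top 'e' => pop. Stack: ebc
  Read 'b': push. Stack: ebcb
  Read 'c': push. Stack: ebcbc
  Read 'b': push. Stack: ebcbcb
  Read 'e': push. Stack: ebcbcbe
  Read 'b': push. Stack: ebcbcbeb
  Read 'a': push. Stack: ebcbcbeba
Final stack: "ebcbcbeba" (length 9)

9


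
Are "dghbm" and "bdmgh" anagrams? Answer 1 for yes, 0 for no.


Strings: "dghbm", "bdmgh"
Sorted first:  bdghm
Sorted second: bdghm
Sorted forms match => anagrams

1


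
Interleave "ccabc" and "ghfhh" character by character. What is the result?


Interleaving "ccabc" and "ghfhh":
  Position 0: 'c' from first, 'g' from second => "cg"
  Position 1: 'c' from first, 'h' from second => "ch"
  Position 2: 'a' from first, 'f' from second => "af"
  Position 3: 'b' from first, 'h' from second => "bh"
  Position 4: 'c' from first, 'h' from second => "ch"
Result: cgchafbhch

cgchafbhch


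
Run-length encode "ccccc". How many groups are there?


Input: ccccc
Scanning for consecutive runs:
  Group 1: 'c' x 5 (positions 0-4)
Total groups: 1

1


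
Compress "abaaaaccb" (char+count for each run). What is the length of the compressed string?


Input: abaaaaccb
Runs:
  'a' x 1 => "a1"
  'b' x 1 => "b1"
  'a' x 4 => "a4"
  'c' x 2 => "c2"
  'b' x 1 => "b1"
Compressed: "a1b1a4c2b1"
Compressed length: 10

10


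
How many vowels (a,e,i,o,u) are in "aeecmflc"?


Input: aeecmflc
Checking each character:
  'a' at position 0: vowel (running total: 1)
  'e' at position 1: vowel (running total: 2)
  'e' at position 2: vowel (running total: 3)
  'c' at position 3: consonant
  'm' at position 4: consonant
  'f' at position 5: consonant
  'l' at position 6: consonant
  'c' at position 7: consonant
Total vowels: 3

3


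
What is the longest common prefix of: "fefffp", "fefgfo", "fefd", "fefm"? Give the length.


Words: fefffp, fefgfo, fefd, fefm
  Position 0: all 'f' => match
  Position 1: all 'e' => match
  Position 2: all 'f' => match
  Position 3: ('f', 'g', 'd', 'm') => mismatch, stop
LCP = "fef" (length 3)

3


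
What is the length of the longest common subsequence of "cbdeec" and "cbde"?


LCS of "cbdeec" and "cbde"
DP table:
           c    b    d    e
      0    0    0    0    0
  c   0    1    1    1    1
  b   0    1    2    2    2
  d   0    1    2    3    3
  e   0    1    2    3    4
  e   0    1    2    3    4
  c   0    1    2    3    4
LCS length = dp[6][4] = 4

4


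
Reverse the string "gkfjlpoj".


Input: gkfjlpoj
Reading characters right to left:
  Position 7: 'j'
  Position 6: 'o'
  Position 5: 'p'
  Position 4: 'l'
  Position 3: 'j'
  Position 2: 'f'
  Position 1: 'k'
  Position 0: 'g'
Reversed: jopljfkg

jopljfkg


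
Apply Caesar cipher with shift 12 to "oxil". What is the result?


Caesar cipher: shift "oxil" by 12
  'o' (pos 14) + 12 = pos 0 = 'a'
  'x' (pos 23) + 12 = pos 9 = 'j'
  'i' (pos 8) + 12 = pos 20 = 'u'
  'l' (pos 11) + 12 = pos 23 = 'x'
Result: ajux

ajux


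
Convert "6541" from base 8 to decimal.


Input: "6541" in base 8
Positional expansion:
  Digit '6' (value 6) x 8^3 = 3072
  Digit '5' (value 5) x 8^2 = 320
  Digit '4' (value 4) x 8^1 = 32
  Digit '1' (value 1) x 8^0 = 1
Sum = 3425

3425


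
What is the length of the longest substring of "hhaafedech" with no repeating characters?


Input: "hhaafedech"
Sliding window (track last position of each char):
  Position 0 ('h'): window [0,0] length 1 -- new best
  Position 1 ('h'): repeat (last at 0), move window start to 1
  Position 1 ('h'): window [1,1] length 1
  Position 2 ('a'): window [1,2] length 2 -- new best
  Position 3 ('a'): repeat (last at 2), move window start to 3
  Position 3 ('a'): window [3,3] length 1
  Position 4 ('f'): window [3,4] length 2
  Position 5 ('e'): window [3,5] length 3 -- new best
  Position 6 ('d'): window [3,6] length 4 -- new best
  Position 7 ('e'): repeat (last at 5), move window start to 6
  Position 7 ('e'): window [6,7] length 2
  Position 8 ('c'): window [6,8] length 3
  Position 9 ('h'): window [6,9] length 4
Longest substring with no repeats: "afed" with length 4

4


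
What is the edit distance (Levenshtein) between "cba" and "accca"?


Computing edit distance: "cba" -> "accca"
DP table:
           a    c    c    c    a
      0    1    2    3    4    5
  c   1    1    1    2    3    4
  b   2    2    2    2    3    4
  a   3    2    3    3    3    3
Edit distance = dp[3][5] = 3

3


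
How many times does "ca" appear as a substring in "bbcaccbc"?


Searching for "ca" in "bbcaccbc"
Scanning each position:
  Position 0: "bb" => no
  Position 1: "bc" => no
  Position 2: "ca" => MATCH
  Position 3: "ac" => no
  Position 4: "cc" => no
  Position 5: "cb" => no
  Position 6: "bc" => no
Total occurrences: 1

1


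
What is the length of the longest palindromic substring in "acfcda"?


Input: "acfcda"
Checking substrings for palindromes:
  [1:4] "cfc" (len 3) => palindrome
Longest palindromic substring: "cfc" with length 3

3


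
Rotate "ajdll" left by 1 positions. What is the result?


Input: "ajdll", rotate left by 1
First 1 characters: "a"
Remaining characters: "jdll"
Concatenate remaining + first: "jdll" + "a" = "jdlla"

jdlla


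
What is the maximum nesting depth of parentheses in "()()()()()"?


Input: "()()()()()"
Tracking depth:
  Position 0 '(': depth becomes 1
  Position 1 ')': depth becomes 0
  Position 2 '(': depth becomes 1
  Position 3 ')': depth becomes 0
  Position 4 '(': depth becomes 1
  Position 5 ')': depth becomes 0
  Position 6 '(': depth becomes 1
  Position 7 ')': depth becomes 0
  Position 8 '(': depth becomes 1
  Position 9 ')': depth becomes 0
Maximum depth reached: 1

1


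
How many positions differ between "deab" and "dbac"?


Comparing "deab" and "dbac" position by position:
  Position 0: 'd' vs 'd' => same
  Position 1: 'e' vs 'b' => DIFFER
  Position 2: 'a' vs 'a' => same
  Position 3: 'b' vs 'c' => DIFFER
Positions that differ: 2

2


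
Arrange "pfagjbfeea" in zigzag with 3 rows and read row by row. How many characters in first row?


Zigzag "pfagjbfeea" into 3 rows:
Placing characters:
  'p' => row 0
  'f' => row 1
  'a' => row 2
  'g' => row 1
  'j' => row 0
  'b' => row 1
  'f' => row 2
  'e' => row 1
  'e' => row 0
  'a' => row 1
Rows:
  Row 0: "pje"
  Row 1: "fgbea"
  Row 2: "af"
First row length: 3

3


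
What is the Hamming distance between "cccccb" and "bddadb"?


Comparing "cccccb" and "bddadb" position by position:
  Position 0: 'c' vs 'b' => differ
  Position 1: 'c' vs 'd' => differ
  Position 2: 'c' vs 'd' => differ
  Position 3: 'c' vs 'a' => differ
  Position 4: 'c' vs 'd' => differ
  Position 5: 'b' vs 'b' => same
Total differences (Hamming distance): 5

5


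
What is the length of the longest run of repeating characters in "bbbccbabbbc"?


Input: "bbbccbabbbc"
Scanning for longest run:
  Position 1 ('b'): continues run of 'b', length=2
  Position 2 ('b'): continues run of 'b', length=3
  Position 3 ('c'): new char, reset run to 1
  Position 4 ('c'): continues run of 'c', length=2
  Position 5 ('b'): new char, reset run to 1
  Position 6 ('a'): new char, reset run to 1
  Position 7 ('b'): new char, reset run to 1
  Position 8 ('b'): continues run of 'b', length=2
  Position 9 ('b'): continues run of 'b', length=3
  Position 10 ('c'): new char, reset run to 1
Longest run: 'b' with length 3

3


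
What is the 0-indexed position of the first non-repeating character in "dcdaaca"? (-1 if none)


Input: dcdaaca
Character frequencies:
  'a': 3
  'c': 2
  'd': 2
Scanning left to right for freq == 1:
  Position 0 ('d'): freq=2, skip
  Position 1 ('c'): freq=2, skip
  Position 2 ('d'): freq=2, skip
  Position 3 ('a'): freq=3, skip
  Position 4 ('a'): freq=3, skip
  Position 5 ('c'): freq=2, skip
  Position 6 ('a'): freq=3, skip
  No unique character found => answer = -1

-1


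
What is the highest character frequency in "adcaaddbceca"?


Input: adcaaddbceca
Character counts:
  'a': 4
  'b': 1
  'c': 3
  'd': 3
  'e': 1
Maximum frequency: 4

4


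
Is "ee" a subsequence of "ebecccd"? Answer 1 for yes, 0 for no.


Check if "ee" is a subsequence of "ebecccd"
Greedy scan:
  Position 0 ('e'): matches sub[0] = 'e'
  Position 1 ('b'): no match needed
  Position 2 ('e'): matches sub[1] = 'e'
  Position 3 ('c'): no match needed
  Position 4 ('c'): no match needed
  Position 5 ('c'): no match needed
  Position 6 ('d'): no match needed
All 2 characters matched => is a subsequence

1


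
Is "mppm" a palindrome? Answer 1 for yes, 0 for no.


Input: mppm
Reversed: mppm
  Compare pos 0 ('m') with pos 3 ('m'): match
  Compare pos 1 ('p') with pos 2 ('p'): match
Result: palindrome

1


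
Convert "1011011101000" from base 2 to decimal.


Input: "1011011101000" in base 2
Positional expansion:
  Digit '1' (value 1) x 2^12 = 4096
  Digit '0' (value 0) x 2^11 = 0
  Digit '1' (value 1) x 2^10 = 1024
  Digit '1' (value 1) x 2^9 = 512
  Digit '0' (value 0) x 2^8 = 0
  Digit '1' (value 1) x 2^7 = 128
  Digit '1' (value 1) x 2^6 = 64
  Digit '1' (value 1) x 2^5 = 32
  Digit '0' (value 0) x 2^4 = 0
  Digit '1' (value 1) x 2^3 = 8
  Digit '0' (value 0) x 2^2 = 0
  Digit '0' (value 0) x 2^1 = 0
  Digit '0' (value 0) x 2^0 = 0
Sum = 5864

5864


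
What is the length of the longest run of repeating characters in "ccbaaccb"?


Input: "ccbaaccb"
Scanning for longest run:
  Position 1 ('c'): continues run of 'c', length=2
  Position 2 ('b'): new char, reset run to 1
  Position 3 ('a'): new char, reset run to 1
  Position 4 ('a'): continues run of 'a', length=2
  Position 5 ('c'): new char, reset run to 1
  Position 6 ('c'): continues run of 'c', length=2
  Position 7 ('b'): new char, reset run to 1
Longest run: 'c' with length 2

2


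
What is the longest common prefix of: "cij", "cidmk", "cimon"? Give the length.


Words: cij, cidmk, cimon
  Position 0: all 'c' => match
  Position 1: all 'i' => match
  Position 2: ('j', 'd', 'm') => mismatch, stop
LCP = "ci" (length 2)

2


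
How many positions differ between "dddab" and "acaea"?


Comparing "dddab" and "acaea" position by position:
  Position 0: 'd' vs 'a' => DIFFER
  Position 1: 'd' vs 'c' => DIFFER
  Position 2: 'd' vs 'a' => DIFFER
  Position 3: 'a' vs 'e' => DIFFER
  Position 4: 'b' vs 'a' => DIFFER
Positions that differ: 5

5


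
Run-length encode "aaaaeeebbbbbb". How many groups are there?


Input: aaaaeeebbbbbb
Scanning for consecutive runs:
  Group 1: 'a' x 4 (positions 0-3)
  Group 2: 'e' x 3 (positions 4-6)
  Group 3: 'b' x 6 (positions 7-12)
Total groups: 3

3


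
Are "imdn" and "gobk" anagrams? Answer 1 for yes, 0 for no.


Strings: "imdn", "gobk"
Sorted first:  dimn
Sorted second: bgko
Differ at position 0: 'd' vs 'b' => not anagrams

0


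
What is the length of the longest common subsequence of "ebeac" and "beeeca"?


LCS of "ebeac" and "beeeca"
DP table:
           b    e    e    e    c    a
      0    0    0    0    0    0    0
  e   0    0    1    1    1    1    1
  b   0    1    1    1    1    1    1
  e   0    1    2    2    2    2    2
  a   0    1    2    2    2    2    3
  c   0    1    2    2    2    3    3
LCS length = dp[5][6] = 3

3


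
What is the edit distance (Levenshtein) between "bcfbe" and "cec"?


Computing edit distance: "bcfbe" -> "cec"
DP table:
           c    e    c
      0    1    2    3
  b   1    1    2    3
  c   2    1    2    2
  f   3    2    2    3
  b   4    3    3    3
  e   5    4    3    4
Edit distance = dp[5][3] = 4

4


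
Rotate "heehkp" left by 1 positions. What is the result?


Input: "heehkp", rotate left by 1
First 1 characters: "h"
Remaining characters: "eehkp"
Concatenate remaining + first: "eehkp" + "h" = "eehkph"

eehkph


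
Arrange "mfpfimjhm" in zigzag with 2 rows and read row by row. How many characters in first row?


Zigzag "mfpfimjhm" into 2 rows:
Placing characters:
  'm' => row 0
  'f' => row 1
  'p' => row 0
  'f' => row 1
  'i' => row 0
  'm' => row 1
  'j' => row 0
  'h' => row 1
  'm' => row 0
Rows:
  Row 0: "mpijm"
  Row 1: "ffmh"
First row length: 5

5


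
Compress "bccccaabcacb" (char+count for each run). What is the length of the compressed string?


Input: bccccaabcacb
Runs:
  'b' x 1 => "b1"
  'c' x 4 => "c4"
  'a' x 2 => "a2"
  'b' x 1 => "b1"
  'c' x 1 => "c1"
  'a' x 1 => "a1"
  'c' x 1 => "c1"
  'b' x 1 => "b1"
Compressed: "b1c4a2b1c1a1c1b1"
Compressed length: 16

16


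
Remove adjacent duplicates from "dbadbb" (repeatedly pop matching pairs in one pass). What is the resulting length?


Input: dbadbb
Stack-based adjacent duplicate removal:
  Read 'd': push. Stack: d
  Read 'b': push. Stack: db
  Read 'a': push. Stack: dba
  Read 'd': push. Stack: dbad
  Read 'b': push. Stack: dbadb
  Read 'b': matches stack top 'b' => pop. Stack: dbad
Final stack: "dbad" (length 4)

4


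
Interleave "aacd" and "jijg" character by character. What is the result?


Interleaving "aacd" and "jijg":
  Position 0: 'a' from first, 'j' from second => "aj"
  Position 1: 'a' from first, 'i' from second => "ai"
  Position 2: 'c' from first, 'j' from second => "cj"
  Position 3: 'd' from first, 'g' from second => "dg"
Result: ajaicjdg

ajaicjdg


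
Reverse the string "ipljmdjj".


Input: ipljmdjj
Reading characters right to left:
  Position 7: 'j'
  Position 6: 'j'
  Position 5: 'd'
  Position 4: 'm'
  Position 3: 'j'
  Position 2: 'l'
  Position 1: 'p'
  Position 0: 'i'
Reversed: jjdmjlpi

jjdmjlpi


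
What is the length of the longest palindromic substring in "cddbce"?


Input: "cddbce"
Checking substrings for palindromes:
  [1:3] "dd" (len 2) => palindrome
Longest palindromic substring: "dd" with length 2

2


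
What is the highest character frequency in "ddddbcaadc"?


Input: ddddbcaadc
Character counts:
  'a': 2
  'b': 1
  'c': 2
  'd': 5
Maximum frequency: 5

5


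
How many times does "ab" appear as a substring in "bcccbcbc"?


Searching for "ab" in "bcccbcbc"
Scanning each position:
  Position 0: "bc" => no
  Position 1: "cc" => no
  Position 2: "cc" => no
  Position 3: "cb" => no
  Position 4: "bc" => no
  Position 5: "cb" => no
  Position 6: "bc" => no
Total occurrences: 0

0


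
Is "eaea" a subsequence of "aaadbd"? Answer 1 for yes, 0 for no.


Check if "eaea" is a subsequence of "aaadbd"
Greedy scan:
  Position 0 ('a'): no match needed
  Position 1 ('a'): no match needed
  Position 2 ('a'): no match needed
  Position 3 ('d'): no match needed
  Position 4 ('b'): no match needed
  Position 5 ('d'): no match needed
Only matched 0/4 characters => not a subsequence

0


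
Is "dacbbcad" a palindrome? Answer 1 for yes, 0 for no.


Input: dacbbcad
Reversed: dacbbcad
  Compare pos 0 ('d') with pos 7 ('d'): match
  Compare pos 1 ('a') with pos 6 ('a'): match
  Compare pos 2 ('c') with pos 5 ('c'): match
  Compare pos 3 ('b') with pos 4 ('b'): match
Result: palindrome

1


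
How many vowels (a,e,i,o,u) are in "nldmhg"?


Input: nldmhg
Checking each character:
  'n' at position 0: consonant
  'l' at position 1: consonant
  'd' at position 2: consonant
  'm' at position 3: consonant
  'h' at position 4: consonant
  'g' at position 5: consonant
Total vowels: 0

0


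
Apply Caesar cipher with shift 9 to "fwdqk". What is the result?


Caesar cipher: shift "fwdqk" by 9
  'f' (pos 5) + 9 = pos 14 = 'o'
  'w' (pos 22) + 9 = pos 5 = 'f'
  'd' (pos 3) + 9 = pos 12 = 'm'
  'q' (pos 16) + 9 = pos 25 = 'z'
  'k' (pos 10) + 9 = pos 19 = 't'
Result: ofmzt

ofmzt


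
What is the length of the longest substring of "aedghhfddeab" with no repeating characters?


Input: "aedghhfddeab"
Sliding window (track last position of each char):
  Position 0 ('a'): window [0,0] length 1 -- new best
  Position 1 ('e'): window [0,1] length 2 -- new best
  Position 2 ('d'): window [0,2] length 3 -- new best
  Position 3 ('g'): window [0,3] length 4 -- new best
  Position 4 ('h'): window [0,4] length 5 -- new best
  Position 5 ('h'): repeat (last at 4), move window start to 5
  Position 5 ('h'): window [5,5] length 1
  Position 6 ('f'): window [5,6] length 2
  Position 7 ('d'): window [5,7] length 3
  Position 8 ('d'): repeat (last at 7), move window start to 8
  Position 8 ('d'): window [8,8] length 1
  Position 9 ('e'): window [8,9] length 2
  Position 10 ('a'): window [8,10] length 3
  Position 11 ('b'): window [8,11] length 4
Longest substring with no repeats: "aedgh" with length 5

5


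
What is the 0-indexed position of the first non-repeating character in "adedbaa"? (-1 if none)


Input: adedbaa
Character frequencies:
  'a': 3
  'b': 1
  'd': 2
  'e': 1
Scanning left to right for freq == 1:
  Position 0 ('a'): freq=3, skip
  Position 1 ('d'): freq=2, skip
  Position 2 ('e'): unique! => answer = 2

2


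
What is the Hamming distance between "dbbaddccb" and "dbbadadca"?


Comparing "dbbaddccb" and "dbbadadca" position by position:
  Position 0: 'd' vs 'd' => same
  Position 1: 'b' vs 'b' => same
  Position 2: 'b' vs 'b' => same
  Position 3: 'a' vs 'a' => same
  Position 4: 'd' vs 'd' => same
  Position 5: 'd' vs 'a' => differ
  Position 6: 'c' vs 'd' => differ
  Position 7: 'c' vs 'c' => same
  Position 8: 'b' vs 'a' => differ
Total differences (Hamming distance): 3

3


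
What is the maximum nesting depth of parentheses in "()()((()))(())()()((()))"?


Input: "()()((()))(())()()((()))"
Tracking depth:
  Position 0 '(': depth becomes 1
  Position 1 ')': depth becomes 0
  Position 2 '(': depth becomes 1
  Position 3 ')': depth becomes 0
  Position 4 '(': depth becomes 1
  Position 5 '(': depth becomes 2
  Position 6 '(': depth becomes 3
  Position 7 ')': depth becomes 2
  Position 8 ')': depth becomes 1
  Position 9 ')': depth becomes 0
  Position 10 '(': depth becomes 1
  Position 11 '(': depth becomes 2
  Position 12 ')': depth becomes 1
  Position 13 ')': depth becomes 0
  Position 14 '(': depth becomes 1
  Position 15 ')': depth becomes 0
  Position 16 '(': depth becomes 1
  Position 17 ')': depth becomes 0
  Position 18 '(': depth becomes 1
  Position 19 '(': depth becomes 2
  Position 20 '(': depth becomes 3
  Position 21 ')': depth becomes 2
  Position 22 ')': depth becomes 1
  Position 23 ')': depth becomes 0
Maximum depth reached: 3

3


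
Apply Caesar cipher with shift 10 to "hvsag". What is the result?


Caesar cipher: shift "hvsag" by 10
  'h' (pos 7) + 10 = pos 17 = 'r'
  'v' (pos 21) + 10 = pos 5 = 'f'
  's' (pos 18) + 10 = pos 2 = 'c'
  'a' (pos 0) + 10 = pos 10 = 'k'
  'g' (pos 6) + 10 = pos 16 = 'q'
Result: rfckq

rfckq
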